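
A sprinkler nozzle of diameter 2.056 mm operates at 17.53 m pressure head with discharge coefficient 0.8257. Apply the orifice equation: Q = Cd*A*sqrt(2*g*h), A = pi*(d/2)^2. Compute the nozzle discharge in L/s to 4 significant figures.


A = pi*(2.056e-3/2)^2 = 3.31998e-06 m^2
Q = 0.8257 * 3.31998e-06 * sqrt(2*9.81*17.53) * 1000 = 0.05084 L/s
Therefore the nozzle discharge = 0.05084 L/s.


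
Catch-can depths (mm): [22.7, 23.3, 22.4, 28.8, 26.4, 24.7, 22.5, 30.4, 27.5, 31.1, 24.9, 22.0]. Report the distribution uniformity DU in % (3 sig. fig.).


Approach: apply the low-quarter distribution uniformity, DU = (mean of lowest quarter of readings / overall mean)*100.
sorted lowest 3 of 12: [22.0, 22.4, 22.5] -> mean = 22.300 mm
overall mean = 25.558 mm
DU = (22.300/25.558)*100 = 87.3 %
Therefore the distribution uniformity DU = 87.3 %.


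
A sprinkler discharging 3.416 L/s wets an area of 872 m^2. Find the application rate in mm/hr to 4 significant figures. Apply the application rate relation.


Approach: apply the application rate relation, rate = (Q/A)*3600.
rate = (3.416 / 872) * 3600 = 14.10 mm/hr
Therefore the application rate = 14.10 mm/hr.


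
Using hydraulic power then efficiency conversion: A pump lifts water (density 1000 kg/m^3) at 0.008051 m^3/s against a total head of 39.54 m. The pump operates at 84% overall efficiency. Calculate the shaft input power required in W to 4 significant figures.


Approach: apply hydraulic power then efficiency conversion, P = rho*g*Q*H; P_in = P/eta.
Step 1 — hydraulic power (P = rho*g*Q*H):
  P = 1000 * 9.81 * 0.008051 * 39.54 = 3122.88 W
Step 2 — input power: P_in = P/eta = 3122.88 / 0.84 = 3718 W
Therefore the shaft input power required = 3718 W.


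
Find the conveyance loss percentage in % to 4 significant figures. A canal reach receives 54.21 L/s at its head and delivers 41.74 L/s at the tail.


Approach: apply the conveyance loss ratio, loss% = ((Q_head - Q_tail)/Q_head)*100.
loss = ((54.21 - 41.74)/54.21)*100 = 23.00 %
Therefore the conveyance loss percentage = 23.00 %.


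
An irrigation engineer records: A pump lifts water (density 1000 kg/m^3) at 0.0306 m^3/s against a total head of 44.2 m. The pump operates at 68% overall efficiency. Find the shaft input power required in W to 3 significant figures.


Approach: apply hydraulic power then efficiency conversion, P = rho*g*Q*H; P_in = P/eta.
Step 1 — hydraulic power (P = rho*g*Q*H):
  P = 1000 * 9.81 * 0.0306 * 44.2 = 13268 W
Step 2 — input power: P_in = P/eta = 13268 / 0.68 = 19500 W
Therefore the shaft input power required = 19500 W.


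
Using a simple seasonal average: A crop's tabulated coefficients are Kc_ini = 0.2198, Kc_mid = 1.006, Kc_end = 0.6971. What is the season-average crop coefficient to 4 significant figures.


Approach: apply a simple seasonal average, Kc_avg = (Kc_ini + Kc_mid + Kc_end)/3.
Kc_avg = (0.2198 + 1.006 + 0.6971)/3 = 0.6410
Therefore the season-average crop coefficient = 0.6410.


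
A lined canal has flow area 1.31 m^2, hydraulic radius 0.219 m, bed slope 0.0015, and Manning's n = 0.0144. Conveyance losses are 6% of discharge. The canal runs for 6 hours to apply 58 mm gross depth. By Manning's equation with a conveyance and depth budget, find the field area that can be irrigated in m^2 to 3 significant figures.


Approach: apply Manning's equation with a conveyance and depth budget, Q = (1/n)*A*R^(2/3)*S^(1/2); Q_field = Q*(1-loss); Area = Q_field*t/(d/1000).
Step 1 — canal discharge (Manning's equation):
  Q = (1/0.0144) * 1.31 * 0.219^(2/3) * 0.0015^(1/2) = 1.2801 m^3/s
Step 2 — delivered flow: Q_field = 1.2801*(1 - 6/100) = 1.2033 m^3/s
Step 3 — volume delivered: V = 1.2033 * 6*3600 = 25992 m^3
Step 4 — area served: A = V / (depth/1000) = 25992 / 0.058 = 448000 m^2
Therefore the field area that can be irrigated = 448000 m^2.


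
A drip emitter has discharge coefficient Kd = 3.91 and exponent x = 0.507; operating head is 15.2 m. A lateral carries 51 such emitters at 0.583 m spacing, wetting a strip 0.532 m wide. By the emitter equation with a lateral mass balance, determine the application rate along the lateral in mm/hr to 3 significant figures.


Approach: apply the emitter equation with a lateral mass balance, q = Kd*h^x; Q = n*q; rate = Q/(n*spacing*width).
Step 1 — single emitter flow (q = Kd*h^x):
  q = 3.91 * 15.2^0.507 = 15.537 L/hr
Step 2 — total lateral flow: Q = 51 * 15.537 = 792.39 L/hr
Step 3 — wetted area: A = 51 * 0.583 * 0.532 = 15.818 m^2
Step 4 — application rate: Q/A = 792.39/15.818 = 50.1 mm/hr
Therefore the application rate along the lateral = 50.1 mm/hr.


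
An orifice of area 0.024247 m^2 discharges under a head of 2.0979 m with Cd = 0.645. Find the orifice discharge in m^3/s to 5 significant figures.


Approach: apply the orifice equation, Q = Cd*A*sqrt(2*g*h).
Q = 0.645 * 0.024247 * sqrt(2*9.81*2.0979) = 0.10034 m^3/s
Therefore the orifice discharge = 0.10034 m^3/s.


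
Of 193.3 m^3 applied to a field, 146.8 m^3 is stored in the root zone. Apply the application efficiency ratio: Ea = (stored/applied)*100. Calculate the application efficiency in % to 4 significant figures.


Ea = (146.8/193.3)*100 = 75.94 %
Therefore the application efficiency = 75.94 %.


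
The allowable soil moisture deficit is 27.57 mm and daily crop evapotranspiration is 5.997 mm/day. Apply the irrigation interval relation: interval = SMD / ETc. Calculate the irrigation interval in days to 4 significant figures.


interval = 27.57 / 5.997 = 4.597 days
Therefore the irrigation interval = 4.597 days.


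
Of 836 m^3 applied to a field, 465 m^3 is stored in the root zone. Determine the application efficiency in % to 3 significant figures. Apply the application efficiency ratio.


Approach: apply the application efficiency ratio, Ea = (stored/applied)*100.
Ea = (465/836)*100 = 55.6 %
Therefore the application efficiency = 55.6 %.


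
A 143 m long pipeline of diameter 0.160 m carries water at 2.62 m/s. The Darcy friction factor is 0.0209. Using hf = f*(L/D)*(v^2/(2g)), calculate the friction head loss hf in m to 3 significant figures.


hf = 0.0209 * (143/0.160) * (2.62^2 / (2*9.81))
hf = 6.54 m
Therefore the friction head loss hf = 6.54 m.


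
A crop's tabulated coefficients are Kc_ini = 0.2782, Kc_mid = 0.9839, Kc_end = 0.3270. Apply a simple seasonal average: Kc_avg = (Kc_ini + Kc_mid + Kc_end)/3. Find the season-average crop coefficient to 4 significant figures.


Kc_avg = (0.2782 + 0.9839 + 0.3270)/3 = 0.5297
Therefore the season-average crop coefficient = 0.5297.


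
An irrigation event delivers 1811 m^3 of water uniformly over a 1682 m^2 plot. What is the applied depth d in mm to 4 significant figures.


Approach: apply depth from volume over area, d = (V/A)*1000.
d = (1811 / 1682) * 1000 = 1077 mm
Therefore the applied depth d = 1077 mm.


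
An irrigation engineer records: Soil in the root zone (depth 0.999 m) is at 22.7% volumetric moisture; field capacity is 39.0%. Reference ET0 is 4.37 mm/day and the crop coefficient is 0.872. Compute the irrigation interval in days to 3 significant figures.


Approach: apply soil-water budget scheduling, SMD = (FC-theta)/100*depth*1000; ETc = ET0*Kc; interval = SMD/ETc.
Step 1 — soil moisture deficit:
  SMD = (39.0 - 22.7)/100 * 0.999 * 1000 = 162.84 mm
Step 2 — daily crop ET (ETc = ET0*Kc):
  ETc = 4.37 * 0.872 = 3.8106 mm/day
Step 3 — irrigation interval (SMD/ETc):
  interval = 162.84 / 3.8106 = 42.7 days
Therefore the irrigation interval = 42.7 days.


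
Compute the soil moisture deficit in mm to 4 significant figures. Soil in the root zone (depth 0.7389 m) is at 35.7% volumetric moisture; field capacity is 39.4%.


Approach: apply the soil moisture deficit relation, SMD = (FC - theta)/100 * depth * 1000.
SMD = (39.4 - 35.7)/100 * 0.7389 * 1000 = 27.34 mm
Therefore the soil moisture deficit = 27.34 mm.


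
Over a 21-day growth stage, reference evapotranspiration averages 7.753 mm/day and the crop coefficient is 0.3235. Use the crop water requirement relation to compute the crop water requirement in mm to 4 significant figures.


Approach: apply the crop water requirement relation, CWR = ET0 * Kc * days.
CWR = 7.753 * 0.3235 * 21 = 52.67 mm
Therefore the crop water requirement = 52.67 mm.


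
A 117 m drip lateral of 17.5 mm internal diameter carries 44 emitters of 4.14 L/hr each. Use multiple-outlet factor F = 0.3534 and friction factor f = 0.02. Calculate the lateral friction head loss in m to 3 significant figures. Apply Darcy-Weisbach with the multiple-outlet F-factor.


Approach: apply Darcy-Weisbach with the multiple-outlet F-factor, Q = n*q/(3600*1000) m^3/s; v = Q/A; hf = F*f*(L/D)*(v^2/(2g)).
Q = 44*4.14/(3600*1000) = 5.0600e-05 m^3/s
A = pi*(17.5e-3/2)^2 = 2.4053e-04 m^2, so v = Q/A = 0.21037 m/s
hf = 0.3534*0.02*(117/0.0175)*(0.21037^2/(2*9.81)) = 0.107 m
Therefore the lateral friction head loss = 0.107 m.


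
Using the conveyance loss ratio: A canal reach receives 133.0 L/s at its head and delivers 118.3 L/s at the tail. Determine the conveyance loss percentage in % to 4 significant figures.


Approach: apply the conveyance loss ratio, loss% = ((Q_head - Q_tail)/Q_head)*100.
loss = ((133.0 - 118.3)/133.0)*100 = 11.05 %
Therefore the conveyance loss percentage = 11.05 %.


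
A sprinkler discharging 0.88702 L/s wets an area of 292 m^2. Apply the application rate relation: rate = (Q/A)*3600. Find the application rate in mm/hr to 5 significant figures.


rate = (0.88702 / 292) * 3600 = 10.936 mm/hr
Therefore the application rate = 10.936 mm/hr.


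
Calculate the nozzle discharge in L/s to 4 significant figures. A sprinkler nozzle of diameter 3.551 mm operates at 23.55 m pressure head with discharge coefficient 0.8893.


Approach: apply the orifice equation, Q = Cd*A*sqrt(2*g*h), A = pi*(d/2)^2.
A = pi*(3.551e-3/2)^2 = 9.90356e-06 m^2
Q = 0.8893 * 9.90356e-06 * sqrt(2*9.81*23.55) * 1000 = 0.1893 L/s
Therefore the nozzle discharge = 0.1893 L/s.


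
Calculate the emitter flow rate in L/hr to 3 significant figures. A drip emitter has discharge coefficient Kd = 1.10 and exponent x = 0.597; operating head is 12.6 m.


Approach: apply the emitter characteristic equation, q = Kd * h^x.
q = 1.10 * 12.6^0.597 = 4.99 L/hr
Therefore the emitter flow rate = 4.99 L/hr.


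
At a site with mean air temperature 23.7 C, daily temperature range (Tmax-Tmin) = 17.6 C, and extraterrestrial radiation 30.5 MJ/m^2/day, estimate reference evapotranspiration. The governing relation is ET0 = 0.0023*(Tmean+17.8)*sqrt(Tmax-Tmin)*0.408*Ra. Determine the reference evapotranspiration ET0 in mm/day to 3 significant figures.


ET0 = 0.0023*(23.7+17.8)*sqrt(17.6)*0.408*30.5 = 4.98 mm/day
Therefore the reference evapotranspiration ET0 = 4.98 mm/day.


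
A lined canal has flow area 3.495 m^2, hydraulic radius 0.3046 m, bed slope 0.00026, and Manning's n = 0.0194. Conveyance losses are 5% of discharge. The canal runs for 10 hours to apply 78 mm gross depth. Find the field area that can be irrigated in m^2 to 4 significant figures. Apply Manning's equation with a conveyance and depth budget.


Approach: apply Manning's equation with a conveyance and depth budget, Q = (1/n)*A*R^(2/3)*S^(1/2); Q_field = Q*(1-loss); Area = Q_field*t/(d/1000).
Step 1 — canal discharge (Manning's equation):
  Q = (1/0.0194) * 3.495 * 0.3046^(2/3) * 0.00026^(1/2) = 1.31508 m^3/s
Step 2 — delivered flow: Q_field = 1.31508*(1 - 5/100) = 1.24933 m^3/s
Step 3 — volume delivered: V = 1.24933 * 10*3600 = 44975.7 m^3
Step 4 — area served: A = V / (depth/1000) = 44975.7 / 0.078 = 576600 m^2
Therefore the field area that can be irrigated = 576600 m^2.


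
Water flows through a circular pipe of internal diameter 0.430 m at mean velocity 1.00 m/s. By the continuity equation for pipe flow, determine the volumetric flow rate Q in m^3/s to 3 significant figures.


Approach: apply the continuity equation for pipe flow, Q = A * v with A = pi*(D/2)^2.
A = pi*(0.430/2)^2 = 0.14522 m^2
Q = 0.14522 * 1.00 = 0.145 m^3/s
Therefore the volumetric flow rate Q = 0.145 m^3/s.


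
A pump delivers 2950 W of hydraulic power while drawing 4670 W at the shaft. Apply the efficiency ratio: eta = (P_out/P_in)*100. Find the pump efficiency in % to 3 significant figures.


eta = (2950 / 4670) * 100 = 63.2 %
Therefore the pump efficiency = 63.2 %.


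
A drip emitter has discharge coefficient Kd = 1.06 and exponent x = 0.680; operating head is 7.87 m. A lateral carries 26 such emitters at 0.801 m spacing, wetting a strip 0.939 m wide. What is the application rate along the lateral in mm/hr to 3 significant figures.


Approach: apply the emitter equation with a lateral mass balance, q = Kd*h^x; Q = n*q; rate = Q/(n*spacing*width).
Step 1 — single emitter flow (q = Kd*h^x):
  q = 1.06 * 7.87^0.680 = 4.3109 L/hr
Step 2 — total lateral flow: Q = 26 * 4.3109 = 112.08 L/hr
Step 3 — wetted area: A = 26 * 0.801 * 0.939 = 19.556 m^2
Step 4 — application rate: Q/A = 112.08/19.556 = 5.73 mm/hr
Therefore the application rate along the lateral = 5.73 mm/hr.


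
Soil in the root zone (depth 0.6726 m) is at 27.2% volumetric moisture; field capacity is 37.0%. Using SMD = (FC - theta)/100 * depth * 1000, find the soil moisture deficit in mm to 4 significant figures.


SMD = (37.0 - 27.2)/100 * 0.6726 * 1000 = 65.91 mm
Therefore the soil moisture deficit = 65.91 mm.


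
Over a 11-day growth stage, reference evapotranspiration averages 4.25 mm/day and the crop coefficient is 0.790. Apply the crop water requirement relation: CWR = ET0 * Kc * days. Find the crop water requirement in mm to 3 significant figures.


CWR = 4.25 * 0.790 * 11 = 36.9 mm
Therefore the crop water requirement = 36.9 mm.


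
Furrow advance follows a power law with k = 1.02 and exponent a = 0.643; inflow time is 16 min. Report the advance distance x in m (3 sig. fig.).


Approach: apply the power-law advance function, x = k*t^a.
x = 1.02 * 16^0.643 = 6.07 m
Therefore the advance distance x = 6.07 m.


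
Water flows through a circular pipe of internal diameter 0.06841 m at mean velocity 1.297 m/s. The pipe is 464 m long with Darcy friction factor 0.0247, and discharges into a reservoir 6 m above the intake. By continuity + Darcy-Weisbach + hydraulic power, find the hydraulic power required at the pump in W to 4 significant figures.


Approach: apply continuity + Darcy-Weisbach + hydraulic power, Q = A*v; hf = f*(L/D)*(v^2/(2g)); H = static + hf; P = rho*g*Q*H.
Step 1 — flow rate (continuity, Q = A*v):
  A = pi*(0.06841/2)^2 = 0.00367561 m^2
  Q = 0.00367561 * 1.297 = 0.00476726 m^3/s
Step 2 — friction head loss (Darcy-Weisbach):
  hf = 0.0247 * (464/0.06841) * (1.297^2 / (2*9.81))
  hf = 14.3640 m
Step 3 — total head: H = 6 + 14.3640 = 20.3640 m
Step 4 — hydraulic power (P = rho*g*Q*H):
  P = 1000 * 9.81 * 0.00476726 * 20.3640 = 952.4 W
Therefore the hydraulic power required at the pump = 952.4 W.


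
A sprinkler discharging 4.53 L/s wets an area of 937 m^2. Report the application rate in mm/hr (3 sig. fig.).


Approach: apply the application rate relation, rate = (Q/A)*3600.
rate = (4.53 / 937) * 3600 = 17.4 mm/hr
Therefore the application rate = 17.4 mm/hr.


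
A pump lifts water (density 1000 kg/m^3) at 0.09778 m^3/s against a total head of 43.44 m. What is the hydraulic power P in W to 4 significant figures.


Approach: apply the hydraulic power relation, P = rho*g*Q*H.
P = 1000 * 9.81 * 0.09778 * 43.44 = 41670 W
Therefore the hydraulic power P = 41670 W.


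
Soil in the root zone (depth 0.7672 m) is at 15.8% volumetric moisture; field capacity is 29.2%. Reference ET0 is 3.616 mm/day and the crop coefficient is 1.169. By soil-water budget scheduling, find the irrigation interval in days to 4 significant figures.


Approach: apply soil-water budget scheduling, SMD = (FC-theta)/100*depth*1000; ETc = ET0*Kc; interval = SMD/ETc.
Step 1 — soil moisture deficit:
  SMD = (29.2 - 15.8)/100 * 0.7672 * 1000 = 102.805 mm
Step 2 — daily crop ET (ETc = ET0*Kc):
  ETc = 3.616 * 1.169 = 4.22710 mm/day
Step 3 — irrigation interval (SMD/ETc):
  interval = 102.805 / 4.22710 = 24.32 days
Therefore the irrigation interval = 24.32 days.


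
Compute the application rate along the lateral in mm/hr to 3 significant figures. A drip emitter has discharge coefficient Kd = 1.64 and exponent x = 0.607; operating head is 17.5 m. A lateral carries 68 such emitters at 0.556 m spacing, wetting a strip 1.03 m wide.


Approach: apply the emitter equation with a lateral mass balance, q = Kd*h^x; Q = n*q; rate = Q/(n*spacing*width).
Step 1 — single emitter flow (q = Kd*h^x):
  q = 1.64 * 17.5^0.607 = 9.3190 L/hr
Step 2 — total lateral flow: Q = 68 * 9.3190 = 633.69 L/hr
Step 3 — wetted area: A = 68 * 0.556 * 1.03 = 38.942 m^2
Step 4 — application rate: Q/A = 633.69/38.942 = 16.3 mm/hr
Therefore the application rate along the lateral = 16.3 mm/hr.


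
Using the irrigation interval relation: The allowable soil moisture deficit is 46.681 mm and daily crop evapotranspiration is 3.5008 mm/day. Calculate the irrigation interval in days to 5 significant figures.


Approach: apply the irrigation interval relation, interval = SMD / ETc.
interval = 46.681 / 3.5008 = 13.334 days
Therefore the irrigation interval = 13.334 days.


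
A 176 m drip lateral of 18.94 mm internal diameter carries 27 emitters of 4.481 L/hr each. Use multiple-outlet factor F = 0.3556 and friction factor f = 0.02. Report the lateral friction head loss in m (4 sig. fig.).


Approach: apply Darcy-Weisbach with the multiple-outlet F-factor, Q = n*q/(3600*1000) m^3/s; v = Q/A; hf = F*f*(L/D)*(v^2/(2g)).
Q = 27*4.481/(3600*1000) = 3.36075e-05 m^3/s
A = pi*(18.94e-3/2)^2 = 2.81741e-04 m^2, so v = Q/A = 0.119285 m/s
hf = 0.3556*0.02*(176/0.01894)*(0.119285^2/(2*9.81)) = 0.04793 m
Therefore the lateral friction head loss = 0.04793 m.


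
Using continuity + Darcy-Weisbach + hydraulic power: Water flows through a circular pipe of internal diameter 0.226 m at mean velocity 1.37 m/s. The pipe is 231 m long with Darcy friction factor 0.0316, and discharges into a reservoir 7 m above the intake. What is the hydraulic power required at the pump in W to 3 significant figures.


Approach: apply continuity + Darcy-Weisbach + hydraulic power, Q = A*v; hf = f*(L/D)*(v^2/(2g)); H = static + hf; P = rho*g*Q*H.
Step 1 — flow rate (continuity, Q = A*v):
  A = pi*(0.226/2)^2 = 0.040115 m^2
  Q = 0.040115 * 1.37 = 0.054958 m^3/s
Step 2 — friction head loss (Darcy-Weisbach):
  hf = 0.0316 * (231/0.226) * (1.37^2 / (2*9.81))
  hf = 3.0898 m
Step 3 — total head: H = 7 + 3.0898 = 10.090 m
Step 4 — hydraulic power (P = rho*g*Q*H):
  P = 1000 * 9.81 * 0.054958 * 10.090 = 5440 W
Therefore the hydraulic power required at the pump = 5440 W.


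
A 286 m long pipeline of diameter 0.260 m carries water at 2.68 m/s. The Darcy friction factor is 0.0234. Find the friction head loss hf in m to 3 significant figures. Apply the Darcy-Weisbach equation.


Approach: apply the Darcy-Weisbach equation, hf = f*(L/D)*(v^2/(2g)).
hf = 0.0234 * (286/0.260) * (2.68^2 / (2*9.81))
hf = 9.42 m
Therefore the friction head loss hf = 9.42 m.


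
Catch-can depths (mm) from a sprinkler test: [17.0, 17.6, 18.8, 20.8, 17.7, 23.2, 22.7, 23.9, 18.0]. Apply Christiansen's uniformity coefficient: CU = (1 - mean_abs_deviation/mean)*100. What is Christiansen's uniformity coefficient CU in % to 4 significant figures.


mean = 19.9667 mm
mean |d_i - mean| = 2.38519 mm
CU = (1 - 2.38519/19.9667)*100 = 88.05 %
Therefore Christiansen's uniformity coefficient CU = 88.05 %.


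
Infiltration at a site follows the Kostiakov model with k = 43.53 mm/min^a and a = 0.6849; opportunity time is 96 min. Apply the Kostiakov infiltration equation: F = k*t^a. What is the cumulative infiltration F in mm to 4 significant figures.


F = 43.53 * 96^0.6849 = 991.9 mm
Therefore the cumulative infiltration F = 991.9 mm.


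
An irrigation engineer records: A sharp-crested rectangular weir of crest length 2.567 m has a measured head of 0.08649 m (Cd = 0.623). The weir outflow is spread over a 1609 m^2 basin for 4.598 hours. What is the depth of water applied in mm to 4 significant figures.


Approach: apply the rectangular weir equation with a volume-to-depth conversion, Q = (2/3)*Cd*L*sqrt(2g)*H^1.5; d = Q*t/A * 1000.
Step 1 — weir discharge:
  Q = (2/3)*0.623*2.567*sqrt(2*9.81)*0.08649^1.5 = 0.120122 m^3/s
Step 2 — volume: V = 0.120122 * 4.598*3600 = 1988.35 m^3
Step 3 — depth: d = V/A * 1000 = 1988.35/1609 * 1000 = 1236 mm
Therefore the depth of water applied = 1236 mm.


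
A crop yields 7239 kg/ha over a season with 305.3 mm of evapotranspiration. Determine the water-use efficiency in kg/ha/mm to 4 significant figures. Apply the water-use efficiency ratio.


Approach: apply the water-use efficiency ratio, WUE = yield/ET.
WUE = 7239 / 305.3 = 23.71 kg/ha/mm
Therefore the water-use efficiency = 23.71 kg/ha/mm.


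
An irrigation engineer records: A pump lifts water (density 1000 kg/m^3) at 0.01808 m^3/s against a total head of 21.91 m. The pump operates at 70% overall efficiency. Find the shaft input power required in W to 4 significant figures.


Approach: apply hydraulic power then efficiency conversion, P = rho*g*Q*H; P_in = P/eta.
Step 1 — hydraulic power (P = rho*g*Q*H):
  P = 1000 * 9.81 * 0.01808 * 21.91 = 3886.06 W
Step 2 — input power: P_in = P/eta = 3886.06 / 0.7 = 5552 W
Therefore the shaft input power required = 5552 W.


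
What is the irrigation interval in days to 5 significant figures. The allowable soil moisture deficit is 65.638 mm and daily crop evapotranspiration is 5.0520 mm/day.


Approach: apply the irrigation interval relation, interval = SMD / ETc.
interval = 65.638 / 5.0520 = 12.992 days
Therefore the irrigation interval = 12.992 days.


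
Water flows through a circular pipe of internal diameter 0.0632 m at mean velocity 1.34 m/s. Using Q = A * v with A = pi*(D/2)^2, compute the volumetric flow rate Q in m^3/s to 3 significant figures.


A = pi*(0.0632/2)^2 = 0.0031371 m^2
Q = 0.0031371 * 1.34 = 0.00420 m^3/s
Therefore the volumetric flow rate Q = 0.00420 m^3/s.


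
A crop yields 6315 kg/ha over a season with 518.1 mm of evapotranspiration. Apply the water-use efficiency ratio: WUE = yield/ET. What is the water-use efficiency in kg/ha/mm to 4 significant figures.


WUE = 6315 / 518.1 = 12.19 kg/ha/mm
Therefore the water-use efficiency = 12.19 kg/ha/mm.


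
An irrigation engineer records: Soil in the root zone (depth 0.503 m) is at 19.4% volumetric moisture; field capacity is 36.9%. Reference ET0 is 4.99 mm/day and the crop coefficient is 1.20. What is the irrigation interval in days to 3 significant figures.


Approach: apply soil-water budget scheduling, SMD = (FC-theta)/100*depth*1000; ETc = ET0*Kc; interval = SMD/ETc.
Step 1 — soil moisture deficit:
  SMD = (36.9 - 19.4)/100 * 0.503 * 1000 = 88.025 mm
Step 2 — daily crop ET (ETc = ET0*Kc):
  ETc = 4.99 * 1.20 = 5.9880 mm/day
Step 3 — irrigation interval (SMD/ETc):
  interval = 88.025 / 5.9880 = 14.7 days
Therefore the irrigation interval = 14.7 days.


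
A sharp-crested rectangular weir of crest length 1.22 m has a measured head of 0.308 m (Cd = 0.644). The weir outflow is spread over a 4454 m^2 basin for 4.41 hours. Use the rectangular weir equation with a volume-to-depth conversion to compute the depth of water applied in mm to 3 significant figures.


Approach: apply the rectangular weir equation with a volume-to-depth conversion, Q = (2/3)*Cd*L*sqrt(2g)*H^1.5; d = Q*t/A * 1000.
Step 1 — weir discharge:
  Q = (2/3)*0.644*1.22*sqrt(2*9.81)*0.308^1.5 = 0.39658 m^3/s
Step 2 — volume: V = 0.39658 * 4.41*3600 = 6296.1 m^3
Step 3 — depth: d = V/A * 1000 = 6296.1/4454 * 1000 = 1410 mm
Therefore the depth of water applied = 1410 mm.


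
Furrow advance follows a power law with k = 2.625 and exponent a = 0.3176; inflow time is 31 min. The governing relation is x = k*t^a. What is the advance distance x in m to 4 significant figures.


x = 2.625 * 31^0.3176 = 7.812 m
Therefore the advance distance x = 7.812 m.


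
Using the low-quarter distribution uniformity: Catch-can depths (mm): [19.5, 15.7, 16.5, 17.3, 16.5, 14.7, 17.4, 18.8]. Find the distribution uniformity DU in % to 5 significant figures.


Approach: apply the low-quarter distribution uniformity, DU = (mean of lowest quarter of readings / overall mean)*100.
sorted lowest 2 of 8: [14.7, 15.7] -> mean = 15.20000 mm
overall mean = 17.05000 mm
DU = (15.20000/17.05000)*100 = 89.150 %
Therefore the distribution uniformity DU = 89.150 %.


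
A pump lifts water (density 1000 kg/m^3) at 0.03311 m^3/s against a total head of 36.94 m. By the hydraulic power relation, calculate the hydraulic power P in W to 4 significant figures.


Approach: apply the hydraulic power relation, P = rho*g*Q*H.
P = 1000 * 9.81 * 0.03311 * 36.94 = 12000 W
Therefore the hydraulic power P = 12000 W.


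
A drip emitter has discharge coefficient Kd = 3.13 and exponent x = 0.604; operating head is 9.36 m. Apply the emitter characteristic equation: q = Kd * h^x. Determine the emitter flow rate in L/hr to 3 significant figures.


q = 3.13 * 9.36^0.604 = 12.1 L/hr
Therefore the emitter flow rate = 12.1 L/hr.


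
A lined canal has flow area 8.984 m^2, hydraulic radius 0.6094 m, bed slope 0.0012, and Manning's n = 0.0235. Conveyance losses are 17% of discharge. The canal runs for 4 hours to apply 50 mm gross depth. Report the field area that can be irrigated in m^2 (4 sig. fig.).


Approach: apply Manning's equation with a conveyance and depth budget, Q = (1/n)*A*R^(2/3)*S^(1/2); Q_field = Q*(1-loss); Area = Q_field*t/(d/1000).
Step 1 — canal discharge (Manning's equation):
  Q = (1/0.0235) * 8.984 * 0.6094^(2/3) * 0.0012^(1/2) = 9.51906 m^3/s
Step 2 — delivered flow: Q_field = 9.51906*(1 - 17/100) = 7.90082 m^3/s
Step 3 — volume delivered: V = 7.90082 * 4*3600 = 113772 m^3
Step 4 — area served: A = V / (depth/1000) = 113772 / 0.05 = 2275000 m^2
Therefore the field area that can be irrigated = 2275000 m^2.


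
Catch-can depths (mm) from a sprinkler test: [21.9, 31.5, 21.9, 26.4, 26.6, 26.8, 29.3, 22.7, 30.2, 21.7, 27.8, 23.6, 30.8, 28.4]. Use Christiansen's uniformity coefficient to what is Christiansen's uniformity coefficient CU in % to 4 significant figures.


Approach: apply Christiansen's uniformity coefficient, CU = (1 - mean_abs_deviation/mean)*100.
mean = 26.4000 mm
mean |d_i - mean| = 2.88571 mm
CU = (1 - 2.88571/26.4000)*100 = 89.07 %
Therefore Christiansen's uniformity coefficient CU = 89.07 %.


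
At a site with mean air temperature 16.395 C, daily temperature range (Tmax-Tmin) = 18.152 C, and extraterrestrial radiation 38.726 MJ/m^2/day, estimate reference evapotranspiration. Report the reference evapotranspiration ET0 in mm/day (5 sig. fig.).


Approach: apply the Hargreaves-Samani method, ET0 = 0.0023*(Tmean+17.8)*sqrt(Tmax-Tmin)*0.408*Ra.
ET0 = 0.0023*(16.395+17.8)*sqrt(18.152)*0.408*38.726 = 5.2944 mm/day
Therefore the reference evapotranspiration ET0 = 5.2944 mm/day.


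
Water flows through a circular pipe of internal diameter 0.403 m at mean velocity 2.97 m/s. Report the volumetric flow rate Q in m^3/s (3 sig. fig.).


Approach: apply the continuity equation for pipe flow, Q = A * v with A = pi*(D/2)^2.
A = pi*(0.403/2)^2 = 0.12756 m^2
Q = 0.12756 * 2.97 = 0.379 m^3/s
Therefore the volumetric flow rate Q = 0.379 m^3/s.


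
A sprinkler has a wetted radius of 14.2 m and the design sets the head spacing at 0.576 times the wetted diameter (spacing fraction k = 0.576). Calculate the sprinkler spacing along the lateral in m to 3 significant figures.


Approach: apply the sprinkler spacing rule (spacing as a fraction of wetted diameter), S = k*(2*R).
S = 0.576 * (2 * 14.2) = 16.4 m
Therefore the sprinkler spacing along the lateral = 16.4 m.


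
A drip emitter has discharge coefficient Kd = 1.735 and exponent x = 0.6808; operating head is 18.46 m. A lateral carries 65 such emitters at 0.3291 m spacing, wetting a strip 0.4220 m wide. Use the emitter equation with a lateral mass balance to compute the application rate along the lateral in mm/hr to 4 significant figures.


Approach: apply the emitter equation with a lateral mass balance, q = Kd*h^x; Q = n*q; rate = Q/(n*spacing*width).
Step 1 — single emitter flow (q = Kd*h^x):
  q = 1.735 * 18.46^0.6808 = 12.6284 L/hr
Step 2 — total lateral flow: Q = 65 * 12.6284 = 820.849 L/hr
Step 3 — wetted area: A = 65 * 0.3291 * 0.4220 = 9.02721 m^2
Step 4 — application rate: Q/A = 820.849/9.02721 = 90.93 mm/hr
Therefore the application rate along the lateral = 90.93 mm/hr.


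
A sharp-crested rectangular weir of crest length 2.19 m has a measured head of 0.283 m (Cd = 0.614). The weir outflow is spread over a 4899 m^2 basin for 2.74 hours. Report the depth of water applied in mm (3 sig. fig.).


Approach: apply the rectangular weir equation with a volume-to-depth conversion, Q = (2/3)*Cd*L*sqrt(2g)*H^1.5; d = Q*t/A * 1000.
Step 1 — weir discharge:
  Q = (2/3)*0.614*2.19*sqrt(2*9.81)*0.283^1.5 = 0.59779 m^3/s
Step 2 — volume: V = 0.59779 * 2.74*3600 = 5896.6 m^3
Step 3 — depth: d = V/A * 1000 = 5896.6/4899 * 1000 = 1200 mm
Therefore the depth of water applied = 1200 mm.


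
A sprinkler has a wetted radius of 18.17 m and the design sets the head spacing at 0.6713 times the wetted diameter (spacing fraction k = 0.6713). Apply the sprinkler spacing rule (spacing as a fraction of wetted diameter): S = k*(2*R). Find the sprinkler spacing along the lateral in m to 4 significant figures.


S = 0.6713 * (2 * 18.17) = 24.40 m
Therefore the sprinkler spacing along the lateral = 24.40 m.


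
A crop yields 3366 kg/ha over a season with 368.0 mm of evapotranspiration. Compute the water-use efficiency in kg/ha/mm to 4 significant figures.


Approach: apply the water-use efficiency ratio, WUE = yield/ET.
WUE = 3366 / 368.0 = 9.147 kg/ha/mm
Therefore the water-use efficiency = 9.147 kg/ha/mm.


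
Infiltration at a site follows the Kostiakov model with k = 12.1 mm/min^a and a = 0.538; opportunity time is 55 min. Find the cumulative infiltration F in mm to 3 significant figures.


Approach: apply the Kostiakov infiltration equation, F = k*t^a.
F = 12.1 * 55^0.538 = 104 mm
Therefore the cumulative infiltration F = 104 mm.


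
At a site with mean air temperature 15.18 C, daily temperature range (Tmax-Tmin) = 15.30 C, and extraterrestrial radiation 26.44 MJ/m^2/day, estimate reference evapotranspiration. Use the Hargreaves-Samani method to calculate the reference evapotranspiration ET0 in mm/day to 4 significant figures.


Approach: apply the Hargreaves-Samani method, ET0 = 0.0023*(Tmean+17.8)*sqrt(Tmax-Tmin)*0.408*Ra.
ET0 = 0.0023*(15.18+17.8)*sqrt(15.30)*0.408*26.44 = 3.201 mm/day
Therefore the reference evapotranspiration ET0 = 3.201 mm/day.


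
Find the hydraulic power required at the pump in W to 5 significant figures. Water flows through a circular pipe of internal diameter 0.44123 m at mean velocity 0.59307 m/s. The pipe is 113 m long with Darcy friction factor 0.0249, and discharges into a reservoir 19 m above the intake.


Approach: apply continuity + Darcy-Weisbach + hydraulic power, Q = A*v; hf = f*(L/D)*(v^2/(2g)); H = static + hf; P = rho*g*Q*H.
Step 1 — flow rate (continuity, Q = A*v):
  A = pi*(0.44123/2)^2 = 0.1529044 m^2
  Q = 0.1529044 * 0.59307 = 0.09068301 m^3/s
Step 2 — friction head loss (Darcy-Weisbach):
  hf = 0.0249 * (113/0.44123) * (0.59307^2 / (2*9.81))
  hf = 0.1143209 m
Step 3 — total head: H = 19 + 0.1143209 = 19.11432 m
Step 4 — hydraulic power (P = rho*g*Q*H):
  P = 1000 * 9.81 * 0.09068301 * 19.11432 = 17004 W
Therefore the hydraulic power required at the pump = 17004 W.


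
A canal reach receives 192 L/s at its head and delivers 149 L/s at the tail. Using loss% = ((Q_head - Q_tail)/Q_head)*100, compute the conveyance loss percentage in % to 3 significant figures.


loss = ((192 - 149)/192)*100 = 22.4 %
Therefore the conveyance loss percentage = 22.4 %.


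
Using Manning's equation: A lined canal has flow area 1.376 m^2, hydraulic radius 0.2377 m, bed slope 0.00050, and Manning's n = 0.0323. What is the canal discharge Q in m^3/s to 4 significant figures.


Approach: apply Manning's equation, Q = (1/n)*A*R^(2/3)*S^(1/2).
Q = (1/0.0323) * 1.376 * 0.2377^(2/3) * 0.00050^(1/2) = 0.3655 m^3/s
Therefore the canal discharge Q = 0.3655 m^3/s.


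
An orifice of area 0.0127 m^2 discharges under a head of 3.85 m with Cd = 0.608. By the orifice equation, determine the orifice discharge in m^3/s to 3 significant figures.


Approach: apply the orifice equation, Q = Cd*A*sqrt(2*g*h).
Q = 0.608 * 0.0127 * sqrt(2*9.81*3.85) = 0.0671 m^3/s
Therefore the orifice discharge = 0.0671 m^3/s.


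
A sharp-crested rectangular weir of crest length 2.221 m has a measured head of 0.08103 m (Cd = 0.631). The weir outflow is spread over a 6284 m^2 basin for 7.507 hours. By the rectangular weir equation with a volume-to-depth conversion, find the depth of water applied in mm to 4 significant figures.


Approach: apply the rectangular weir equation with a volume-to-depth conversion, Q = (2/3)*Cd*L*sqrt(2g)*H^1.5; d = Q*t/A * 1000.
Step 1 — weir discharge:
  Q = (2/3)*0.631*2.221*sqrt(2*9.81)*0.08103^1.5 = 0.0954564 m^3/s
Step 2 — volume: V = 0.0954564 * 7.507*3600 = 2579.73 m^3
Step 3 — depth: d = V/A * 1000 = 2579.73/6284 * 1000 = 410.5 mm
Therefore the depth of water applied = 410.5 mm.


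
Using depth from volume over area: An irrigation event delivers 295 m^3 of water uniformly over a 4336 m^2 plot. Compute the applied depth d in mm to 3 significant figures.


Approach: apply depth from volume over area, d = (V/A)*1000.
d = (295 / 4336) * 1000 = 68.0 mm
Therefore the applied depth d = 68.0 mm.


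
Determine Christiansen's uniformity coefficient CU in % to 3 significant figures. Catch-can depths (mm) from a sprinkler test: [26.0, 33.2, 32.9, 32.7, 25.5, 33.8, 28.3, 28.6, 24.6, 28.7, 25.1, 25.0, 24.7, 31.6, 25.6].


Approach: apply Christiansen's uniformity coefficient, CU = (1 - mean_abs_deviation/mean)*100.
mean = 28.420 mm
mean |d_i - mean| = 3.0080 mm
CU = (1 - 3.0080/28.420)*100 = 89.4 %
Therefore Christiansen's uniformity coefficient CU = 89.4 %.


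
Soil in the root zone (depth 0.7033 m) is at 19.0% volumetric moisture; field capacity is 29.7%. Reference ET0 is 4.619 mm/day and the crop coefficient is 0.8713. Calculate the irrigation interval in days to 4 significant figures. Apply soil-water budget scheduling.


Approach: apply soil-water budget scheduling, SMD = (FC-theta)/100*depth*1000; ETc = ET0*Kc; interval = SMD/ETc.
Step 1 — soil moisture deficit:
  SMD = (29.7 - 19.0)/100 * 0.7033 * 1000 = 75.2531 mm
Step 2 — daily crop ET (ETc = ET0*Kc):
  ETc = 4.619 * 0.8713 = 4.02453 mm/day
Step 3 — irrigation interval (SMD/ETc):
  interval = 75.2531 / 4.02453 = 18.70 days
Therefore the irrigation interval = 18.70 days.


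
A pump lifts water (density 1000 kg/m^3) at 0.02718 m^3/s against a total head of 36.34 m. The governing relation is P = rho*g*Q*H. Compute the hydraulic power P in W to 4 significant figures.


P = 1000 * 9.81 * 0.02718 * 36.34 = 9690 W
Therefore the hydraulic power P = 9690 W.


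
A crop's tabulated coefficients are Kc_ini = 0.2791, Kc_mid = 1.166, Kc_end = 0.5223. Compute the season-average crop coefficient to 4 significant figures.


Approach: apply a simple seasonal average, Kc_avg = (Kc_ini + Kc_mid + Kc_end)/3.
Kc_avg = (0.2791 + 1.166 + 0.5223)/3 = 0.6558
Therefore the season-average crop coefficient = 0.6558.


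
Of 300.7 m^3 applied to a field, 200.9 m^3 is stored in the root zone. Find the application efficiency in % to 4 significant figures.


Approach: apply the application efficiency ratio, Ea = (stored/applied)*100.
Ea = (200.9/300.7)*100 = 66.81 %
Therefore the application efficiency = 66.81 %.


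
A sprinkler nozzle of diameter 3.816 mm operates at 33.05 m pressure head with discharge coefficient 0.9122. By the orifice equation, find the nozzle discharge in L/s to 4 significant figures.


Approach: apply the orifice equation, Q = Cd*A*sqrt(2*g*h), A = pi*(d/2)^2.
A = pi*(3.816e-3/2)^2 = 1.14369e-05 m^2
Q = 0.9122 * 1.14369e-05 * sqrt(2*9.81*33.05) * 1000 = 0.2657 L/s
Therefore the nozzle discharge = 0.2657 L/s.


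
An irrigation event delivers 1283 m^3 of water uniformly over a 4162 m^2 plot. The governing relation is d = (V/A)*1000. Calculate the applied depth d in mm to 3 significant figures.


d = (1283 / 4162) * 1000 = 308 mm
Therefore the applied depth d = 308 mm.


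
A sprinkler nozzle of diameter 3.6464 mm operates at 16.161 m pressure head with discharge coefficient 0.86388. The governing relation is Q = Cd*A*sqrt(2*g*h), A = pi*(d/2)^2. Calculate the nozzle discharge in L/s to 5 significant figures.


A = pi*(3.6464e-3/2)^2 = 1.044284e-05 m^2
Q = 0.86388 * 1.044284e-05 * sqrt(2*9.81*16.161) * 1000 = 0.16064 L/s
Therefore the nozzle discharge = 0.16064 L/s.


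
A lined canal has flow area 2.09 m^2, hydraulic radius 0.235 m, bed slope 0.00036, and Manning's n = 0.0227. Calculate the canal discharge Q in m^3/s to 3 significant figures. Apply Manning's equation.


Approach: apply Manning's equation, Q = (1/n)*A*R^(2/3)*S^(1/2).
Q = (1/0.0227) * 2.09 * 0.235^(2/3) * 0.00036^(1/2) = 0.665 m^3/s
Therefore the canal discharge Q = 0.665 m^3/s.


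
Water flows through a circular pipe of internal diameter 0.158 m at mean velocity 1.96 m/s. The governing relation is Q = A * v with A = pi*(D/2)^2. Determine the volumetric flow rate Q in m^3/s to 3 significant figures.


A = pi*(0.158/2)^2 = 0.019607 m^2
Q = 0.019607 * 1.96 = 0.0384 m^3/s
Therefore the volumetric flow rate Q = 0.0384 m^3/s.


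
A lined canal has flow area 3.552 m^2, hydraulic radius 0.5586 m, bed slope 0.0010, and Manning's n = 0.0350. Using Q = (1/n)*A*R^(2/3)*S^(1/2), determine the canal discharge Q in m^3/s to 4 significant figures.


Q = (1/0.0350) * 3.552 * 0.5586^(2/3) * 0.0010^(1/2) = 2.177 m^3/s
Therefore the canal discharge Q = 2.177 m^3/s.


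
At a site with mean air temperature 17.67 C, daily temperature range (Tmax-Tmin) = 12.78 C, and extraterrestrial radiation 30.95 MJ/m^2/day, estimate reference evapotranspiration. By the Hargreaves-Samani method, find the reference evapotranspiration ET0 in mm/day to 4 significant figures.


Approach: apply the Hargreaves-Samani method, ET0 = 0.0023*(Tmean+17.8)*sqrt(Tmax-Tmin)*0.408*Ra.
ET0 = 0.0023*(17.67+17.8)*sqrt(12.78)*0.408*30.95 = 3.683 mm/day
Therefore the reference evapotranspiration ET0 = 3.683 mm/day.


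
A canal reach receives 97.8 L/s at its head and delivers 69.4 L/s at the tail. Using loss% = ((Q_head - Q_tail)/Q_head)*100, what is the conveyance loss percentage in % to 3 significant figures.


loss = ((97.8 - 69.4)/97.8)*100 = 29.0 %
Therefore the conveyance loss percentage = 29.0 %.


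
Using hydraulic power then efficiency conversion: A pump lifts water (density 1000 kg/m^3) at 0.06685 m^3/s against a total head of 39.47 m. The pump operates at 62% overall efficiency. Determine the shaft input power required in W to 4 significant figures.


Approach: apply hydraulic power then efficiency conversion, P = rho*g*Q*H; P_in = P/eta.
Step 1 — hydraulic power (P = rho*g*Q*H):
  P = 1000 * 9.81 * 0.06685 * 39.47 = 25884.4 W
Step 2 — input power: P_in = P/eta = 25884.4 / 0.62 = 41750 W
Therefore the shaft input power required = 41750 W.


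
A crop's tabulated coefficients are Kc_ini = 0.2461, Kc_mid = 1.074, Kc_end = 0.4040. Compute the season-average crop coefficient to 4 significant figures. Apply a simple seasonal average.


Approach: apply a simple seasonal average, Kc_avg = (Kc_ini + Kc_mid + Kc_end)/3.
Kc_avg = (0.2461 + 1.074 + 0.4040)/3 = 0.5747
Therefore the season-average crop coefficient = 0.5747.


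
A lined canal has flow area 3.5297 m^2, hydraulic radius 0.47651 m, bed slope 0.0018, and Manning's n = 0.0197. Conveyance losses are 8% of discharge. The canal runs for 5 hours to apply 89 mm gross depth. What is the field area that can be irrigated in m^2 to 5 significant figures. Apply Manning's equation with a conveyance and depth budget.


Approach: apply Manning's equation with a conveyance and depth budget, Q = (1/n)*A*R^(2/3)*S^(1/2); Q_field = Q*(1-loss); Area = Q_field*t/(d/1000).
Step 1 — canal discharge (Manning's equation):
  Q = (1/0.0197) * 3.5297 * 0.47651^(2/3) * 0.0018^(1/2) = 4.637556 m^3/s
Step 2 — delivered flow: Q_field = 4.637556*(1 - 8/100) = 4.266552 m^3/s
Step 3 — volume delivered: V = 4.266552 * 5*3600 = 76797.93 m^3
Step 4 — area served: A = V / (depth/1000) = 76797.93 / 0.089 = 862900 m^2
Therefore the field area that can be irrigated = 862900 m^2.
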